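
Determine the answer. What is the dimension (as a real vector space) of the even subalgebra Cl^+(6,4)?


Even subalgebra dimension = 2^(n-1)
n = 6 + 4 = 10
2^(10 - 1) = 2^9 = 512
Verification: sum of C(10,k) for even k = 1 + 45 + 210 + 210 + 45 + 1 = 512
Result = 512


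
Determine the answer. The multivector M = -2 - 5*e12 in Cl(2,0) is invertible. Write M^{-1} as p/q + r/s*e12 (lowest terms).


M = -2 - 5*e12, where e12^2 = -1.
Since M commutes with its reverse ~M = a - b*e12, M * ~M = a^2 - b^2*e12^2 = a^2 + b^2.
So M^{-1} = ~M / (a^2 + b^2) = (a - b*e12)/(a^2 + b^2).
a^2 + b^2 = 4 + 25 = 29
Scalar part = -2/29 = -2/29
Bivector coeff = 5/29 = 5/29
M^{-1} = -2/29 + 5/29*e12


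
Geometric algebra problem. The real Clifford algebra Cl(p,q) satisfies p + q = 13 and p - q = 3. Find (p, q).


We need p + q = 13 and p - q = 3.
Adding: 2p = 13 + 3 = 16, so p = 8.
Then q = 13 - 8 = 5.
(p, q) = (8, 5)


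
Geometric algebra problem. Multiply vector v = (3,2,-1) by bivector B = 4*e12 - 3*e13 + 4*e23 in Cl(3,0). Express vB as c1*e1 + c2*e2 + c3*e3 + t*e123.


vB has grade-1 (vector) and grade-3 (trivector) parts: vB = (v _| B) + (v ^ B).
Vector part <vB>_1:
  e1: -v2*b12 - v3*b13 = -(2)*(4) - (-1)*(-3) = -11
  e2: v1*b12 - v3*b23 = (3)*(4) - (-1)*(4) = 16
  e3: v1*b13 + v2*b23 = (3)*(-3) + (2)*(4) = -1
Trivector part <vB>_3:
  e123: v1*b23 - v2*b13 + v3*b12 = (3)*(4) - (2)*(-3) + (-1)*(4) = 14
vB = -11*e1 + 16*e2 - 1*e3 + 14*e123


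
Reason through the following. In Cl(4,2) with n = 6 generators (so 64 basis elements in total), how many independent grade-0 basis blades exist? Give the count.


Number of grade-k basis blades in Cl(p,q) with n = p + q is C(n, k).
n = 4 + 2 = 6
C(6, 0) = 6! / (0! * 6!)
= 720 / (1 * 720)
= 1


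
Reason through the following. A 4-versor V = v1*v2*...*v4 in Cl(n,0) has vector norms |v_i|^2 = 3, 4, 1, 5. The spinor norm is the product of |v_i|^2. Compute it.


Spinor norm N(V) = |v1|^2 * |v2|^2 * ... * |v4|^2
= 3 * 4 * 1 * 5
Running product: 3, 12, 12, 60
N(V) = 60


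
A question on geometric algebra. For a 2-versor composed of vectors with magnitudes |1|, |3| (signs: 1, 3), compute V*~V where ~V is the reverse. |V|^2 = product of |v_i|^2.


Each vector v_i has |v_i|^2 = s_i^2
Squared scales: 1^2 = 1, 3^2 = 9
|V|^2 = 1 * 9
= 9


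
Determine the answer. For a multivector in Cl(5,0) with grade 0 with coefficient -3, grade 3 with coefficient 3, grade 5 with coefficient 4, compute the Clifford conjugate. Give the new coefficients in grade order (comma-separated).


Clifford conjugate sign for grade k: (-1)^(k(k+1)/2)
Grade 0: (-1)^(0*1/2) = (-1)^0 = 1, coeff -3 -> -3
Grade 3: (-1)^(3*4/2) = (-1)^6 = 1, coeff 3 -> 3
Grade 5: (-1)^(5*6/2) = (-1)^15 = -1, coeff 4 -> -4
Conjugated coefficients: -3, 3, -4


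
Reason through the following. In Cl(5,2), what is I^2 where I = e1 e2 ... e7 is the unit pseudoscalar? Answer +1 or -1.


The pseudoscalar I = e1...e_n (product of all n generators) of Cl(p,q) satisfies I^2 = (-1)^(q + n(n-1)/2).
p = 5, q = 2, n = p + q = 7
n(n-1)/2 = 7 * 6 / 2 = 21
Exponent = q + n(n-1)/2 = 2 + 21 = 23
I^2 = (-1)^23 = -1


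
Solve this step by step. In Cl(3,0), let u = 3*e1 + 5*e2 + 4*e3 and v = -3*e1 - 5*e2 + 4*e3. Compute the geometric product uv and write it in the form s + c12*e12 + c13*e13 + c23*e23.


In Cl(3,0): e_i^2 = 1, e_ie_j = -e_je_i for i != j.
Scalar part = u . v = 3*(-3) + 5*(-5) + 4*4
= -9 + (-25) + 16 = -18
e12 coeff = 3*(-5) - 5*(-3) = -15 - (-15) = 0
e13 coeff = 3*4 - 4*(-3) = 12 - (-12) = 24
e23 coeff = 5*4 - 4*(-5) = 20 - (-20) = 40
uv = -18 + 0*e12 + 24*e13 + 40*e23


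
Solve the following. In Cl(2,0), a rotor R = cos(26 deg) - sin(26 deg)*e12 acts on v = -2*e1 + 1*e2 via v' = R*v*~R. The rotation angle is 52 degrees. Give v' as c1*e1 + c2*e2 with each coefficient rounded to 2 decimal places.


Rotor R = cos(26deg) - sin(26deg)*e12
Rotation angle theta = 2 * 26 = 52 degrees
v' = R*v*~R rotates v by theta.
cos(52deg) = 0.6157, sin(52deg) = 0.7880
v'_1 = -2*cos(52deg) - 1*sin(52deg)
= -2*0.6157 - 1*0.7880
= -2.02
v'_2 = -2*sin(52deg) + 1*cos(52deg)
= -2*0.7880 + 1*0.6157
= -0.96
v' = -2.02*e1 - 0.96*e2


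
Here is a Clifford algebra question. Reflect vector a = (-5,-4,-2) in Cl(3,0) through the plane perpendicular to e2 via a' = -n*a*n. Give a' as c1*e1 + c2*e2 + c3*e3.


Reflection formula: a' = -n*a*n, with n = e2 (unit vector, n^2 = 1).
For reflection through hyperplane perp to e2:
The component along e2 flips sign, others stay.
a = (-5, -4, -2)
a' = (-5, 4, -2)
a' = -5*e1 + 4*e2 - 2*e3


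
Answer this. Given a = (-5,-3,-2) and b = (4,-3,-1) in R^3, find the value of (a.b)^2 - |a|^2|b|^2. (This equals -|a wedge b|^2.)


a . b = (-5)*4 + (-3)*(-3) + (-2)*(-1)
= -20 + 9 + 2 = -9
|a|^2 = (-5)^2 + (-3)^2 + (-2)^2 = 38
|b|^2 = 4^2 + (-3)^2 + (-1)^2 = 26
(a.b)^2 = (-9)^2 = 81
|a|^2 * |b|^2 = 38 * 26 = 988
Result = 81 - 988 = -907


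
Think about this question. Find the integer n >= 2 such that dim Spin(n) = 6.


dim Spin(n) = dim so(n) = n(n-1)/2.
Solve n(n-1)/2 = 6, i.e. n^2 - n - 12 = 0.
Discriminant = 1 + 8*6 = 49
n = (1 + sqrt(49))/2 = (1 + 7)/2 = 4


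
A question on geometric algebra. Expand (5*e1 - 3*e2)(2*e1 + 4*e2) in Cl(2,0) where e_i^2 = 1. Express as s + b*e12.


Expand: (5*e1 - 3*e2)(2*e1 + 4*e2)
= 5*2*e1e1 + 5*4*e1e2 + (-3)*2*e2e1 + (-3)*4*e2e2
Using e1^2 = e2^2 = 1, e2e1 = -e1e2:
Scalar part s = 5*2 + (-3)*4 = 10 + (-12) = -2
Bivector part b = 5*4 - (-3)*2 = 20 - (-6) = 26
uv = -2 + 26*e12


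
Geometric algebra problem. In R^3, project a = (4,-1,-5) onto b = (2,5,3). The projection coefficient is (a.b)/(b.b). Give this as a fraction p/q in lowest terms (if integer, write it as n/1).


Projection coefficient = (a . b) / (b . b)
a . b = 4*2 + (-1)*5 + (-5)*3
= 8 + (-5) + (-15) = -12
b . b = 2^2 + 5^2 + 3^2
= 4 + 25 + 9 = 38
Coefficient = -12/38
In lowest terms: -6/19


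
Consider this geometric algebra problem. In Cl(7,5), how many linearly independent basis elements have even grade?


Even subalgebra dimension = 2^(n-1)
n = 7 + 5 = 12
2^(12 - 1) = 2^11 = 2048
Verification: sum of C(12,k) for even k = 1 + 66 + 495 + 924 + 495 + 66 + 1 = 2048
Result = 2048


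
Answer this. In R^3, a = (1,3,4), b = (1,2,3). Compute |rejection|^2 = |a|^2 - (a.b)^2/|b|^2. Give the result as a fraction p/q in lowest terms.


|a|^2 = 1^2 + 3^2 + 4^2 = 26
|b|^2 = 1^2 + 2^2 + 3^2 = 14
a . b = 1*1 + 3*2 + 4*3 = 19
(a.b)^2 = 19^2 = 361
|rej|^2 = 26 - 361/14
= (364 - 361)/14
= 3/14
In lowest terms: 3/14


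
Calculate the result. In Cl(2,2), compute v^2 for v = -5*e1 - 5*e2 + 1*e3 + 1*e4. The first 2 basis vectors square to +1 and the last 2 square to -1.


v^2 = sum of c_i^2 * e_i^2
Positive signature terms (e_i^2 = +1): (-5)^2 + (-5)^2 = 50
Negative signature terms (e_j^2 = -1): 1^2 + 1^2 = 2
v^2 = 50 - 2 = 48


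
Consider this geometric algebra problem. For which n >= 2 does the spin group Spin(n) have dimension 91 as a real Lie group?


dim Spin(n) = dim so(n) = n(n-1)/2.
Solve n(n-1)/2 = 91, i.e. n^2 - n - 182 = 0.
Discriminant = 1 + 8*91 = 729
n = (1 + sqrt(729))/2 = (1 + 27)/2 = 14


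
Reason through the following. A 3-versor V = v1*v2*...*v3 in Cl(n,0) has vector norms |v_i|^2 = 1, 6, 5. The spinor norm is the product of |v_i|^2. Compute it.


Spinor norm N(V) = |v1|^2 * |v2|^2 * ... * |v3|^2
= 1 * 6 * 5
Running product: 1, 6, 30
N(V) = 30


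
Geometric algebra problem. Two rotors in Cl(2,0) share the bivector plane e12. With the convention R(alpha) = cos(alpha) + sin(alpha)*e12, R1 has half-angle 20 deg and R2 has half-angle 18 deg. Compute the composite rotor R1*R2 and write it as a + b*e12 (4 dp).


Same-plane rotors commute and their half-angles add:
R1*R2 = cos(a1 + a2) + sin(a1 + a2)*e12.
a1 + a2 = 20 + 18 = 38 deg
cos(38 deg) = 0.7880
sin(38 deg) = 0.6157
R1*R2 = 0.7880 + 0.6157*e12


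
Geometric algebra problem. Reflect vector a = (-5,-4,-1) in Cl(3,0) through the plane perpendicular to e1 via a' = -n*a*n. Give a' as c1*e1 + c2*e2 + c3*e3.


Reflection formula: a' = -n*a*n, with n = e1 (unit vector, n^2 = 1).
For reflection through hyperplane perp to e1:
The component along e1 flips sign, others stay.
a = (-5, -4, -1)
a' = (5, -4, -1)
a' = 5*e1 - 4*e2 - 1*e3


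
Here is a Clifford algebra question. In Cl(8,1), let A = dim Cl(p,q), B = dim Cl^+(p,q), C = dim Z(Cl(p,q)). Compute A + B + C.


n = 8 + 1 = 9
Total dim = 2^9 = 512
Even subalgebra dim = 2^8 = 256
n is odd, so center dim = 2
Sum = 512 + 256 + 2 = 770


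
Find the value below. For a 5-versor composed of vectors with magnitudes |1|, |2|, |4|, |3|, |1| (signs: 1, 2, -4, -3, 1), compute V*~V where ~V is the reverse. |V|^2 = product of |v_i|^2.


Each vector v_i has |v_i|^2 = s_i^2
Squared scales: 1^2 = 1, 2^2 = 4, (-4)^2 = 16, (-3)^2 = 9, 1^2 = 1
|V|^2 = 1 * 4 * 16 * 9 * 1
= 576


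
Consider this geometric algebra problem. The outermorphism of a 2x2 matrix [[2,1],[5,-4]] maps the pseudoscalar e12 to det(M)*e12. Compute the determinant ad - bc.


The outermorphism of a linear map f sends e1^e2 to f(e1)^f(e2).
f(e1) = 2*e1 + 5*e2
f(e2) = 1*e1 - 4*e2
f(e1) ^ f(e2) = (2*e1 + 5*e2) ^ (1*e1 - 4*e2)
= 2*(-4)*e12 + 5*1*e21
= (-8 - 5)*e12
= -13*e12
Coefficient = -13


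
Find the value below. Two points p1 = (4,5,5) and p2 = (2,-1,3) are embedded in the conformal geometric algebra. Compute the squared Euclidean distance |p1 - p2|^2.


p1 - p2 = (2, 6, 2)
|p1 - p2|^2 = 2^2 + 6^2 + 2^2
= 4 + 36 + 4
= 44


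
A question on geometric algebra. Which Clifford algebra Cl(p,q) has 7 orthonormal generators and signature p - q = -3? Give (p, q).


We need p + q = 7 and p - q = -3.
Adding: 2p = 7 + (-3) = 4, so p = 2.
Then q = 7 - 2 = 5.
(p, q) = (2, 5)


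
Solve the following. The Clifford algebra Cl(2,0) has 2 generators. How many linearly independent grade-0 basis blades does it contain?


Number of grade-k basis blades in Cl(p,q) with n = p + q is C(n, k).
n = 2 + 0 = 2
C(2, 0) = 2! / (0! * 2!)
= 2 / (1 * 2)
= 1


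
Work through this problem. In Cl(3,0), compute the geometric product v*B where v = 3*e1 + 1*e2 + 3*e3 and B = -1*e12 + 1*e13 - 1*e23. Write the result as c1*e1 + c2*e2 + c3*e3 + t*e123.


vB has grade-1 (vector) and grade-3 (trivector) parts: vB = (v _| B) + (v ^ B).
Vector part <vB>_1:
  e1: -v2*b12 - v3*b13 = -(1)*(-1) - (3)*(1) = -2
  e2: v1*b12 - v3*b23 = (3)*(-1) - (3)*(-1) = 0
  e3: v1*b13 + v2*b23 = (3)*(1) + (1)*(-1) = 2
Trivector part <vB>_3:
  e123: v1*b23 - v2*b13 + v3*b12 = (3)*(-1) - (1)*(1) + (3)*(-1) = -7
vB = -2*e1 + 0*e2 + 2*e3 - 7*e123


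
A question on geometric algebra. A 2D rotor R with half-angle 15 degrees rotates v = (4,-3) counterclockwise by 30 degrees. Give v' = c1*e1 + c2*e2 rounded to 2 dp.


Rotor R = cos(15deg) - sin(15deg)*e12
Rotation angle theta = 2 * 15 = 30 degrees
v' = R*v*~R rotates v by theta.
cos(30deg) = 0.8660, sin(30deg) = 0.5000
v'_1 = 4*cos(30deg) - (-3)*sin(30deg)
= 4*0.8660 - (-3)*0.5000
= 4.96
v'_2 = 4*sin(30deg) + (-3)*cos(30deg)
= 4*0.5000 + (-3)*0.8660
= -0.60
v' = 4.96*e1 - 0.60*e2


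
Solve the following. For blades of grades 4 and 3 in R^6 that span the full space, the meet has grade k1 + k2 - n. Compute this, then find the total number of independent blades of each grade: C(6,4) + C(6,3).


Meet grade = grade(A) + grade(B) - n
= 4 + 3 - 6 = 1
C(6,4) = 15
C(6,3) = 20
dim_A + dim_B = 15 + 20 = 35


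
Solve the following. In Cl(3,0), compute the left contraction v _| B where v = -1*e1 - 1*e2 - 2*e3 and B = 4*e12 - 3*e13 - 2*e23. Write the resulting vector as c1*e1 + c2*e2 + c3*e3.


Left contraction v _| B = <vB>_1 (grade-1 part of the geometric product vB).
Using e1_|e12 = e2, e2_|e12 = -e1, e1_|e13 = e3, e3_|e13 = -e1, e2_|e23 = e3, e3_|e23 = -e2:
e1 coeff: -v2*b12 - v3*b13 = -(-1)*(4) - (-2)*(-3) = -2
e2 coeff: v1*b12 - v3*b23 = (-1)*(4) - (-2)*(-2) = -8
e3 coeff: v1*b13 + v2*b23 = (-1)*(-3) + (-1)*(-2) = 5
v _| B = -2*e1 - 8*e2 + 5*e3


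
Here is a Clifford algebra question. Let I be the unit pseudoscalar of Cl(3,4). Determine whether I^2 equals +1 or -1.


The pseudoscalar I = e1...e_n (product of all n generators) of Cl(p,q) satisfies I^2 = (-1)^(q + n(n-1)/2).
p = 3, q = 4, n = p + q = 7
n(n-1)/2 = 7 * 6 / 2 = 21
Exponent = q + n(n-1)/2 = 4 + 21 = 25
I^2 = (-1)^25 = -1


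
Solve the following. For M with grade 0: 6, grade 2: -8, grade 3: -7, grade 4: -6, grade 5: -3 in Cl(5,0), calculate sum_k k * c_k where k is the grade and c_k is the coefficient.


Grade-weighted sum = sum of grade_k * coefficient_k
0*6 = 0
2*(-8) = -16
3*(-7) = -21
4*(-6) = -24
5*(-3) = -15
Total = 0 + (-16) + (-21) + (-24) + (-15) = -76


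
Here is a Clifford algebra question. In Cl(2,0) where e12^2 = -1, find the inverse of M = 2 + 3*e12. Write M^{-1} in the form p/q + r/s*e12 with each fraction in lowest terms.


M = 2 + 3*e12, where e12^2 = -1.
Since M commutes with its reverse ~M = a - b*e12, M * ~M = a^2 - b^2*e12^2 = a^2 + b^2.
So M^{-1} = ~M / (a^2 + b^2) = (a - b*e12)/(a^2 + b^2).
a^2 + b^2 = 4 + 9 = 13
Scalar part = 2/13 = 2/13
Bivector coeff = -3/13 = -3/13
M^{-1} = 2/13 - 3/13*e12


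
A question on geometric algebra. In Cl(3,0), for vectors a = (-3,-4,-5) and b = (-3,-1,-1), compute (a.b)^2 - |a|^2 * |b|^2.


a . b = (-3)*(-3) + (-4)*(-1) + (-5)*(-1)
= 9 + 4 + 5 = 18
|a|^2 = (-3)^2 + (-4)^2 + (-5)^2 = 50
|b|^2 = (-3)^2 + (-1)^2 + (-1)^2 = 11
(a.b)^2 = 18^2 = 324
|a|^2 * |b|^2 = 50 * 11 = 550
Result = 324 - 550 = -226


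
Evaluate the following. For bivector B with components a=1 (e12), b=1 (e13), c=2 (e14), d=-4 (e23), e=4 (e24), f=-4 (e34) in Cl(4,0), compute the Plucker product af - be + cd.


Plucker relation: af - be + cd
a*f = 1*(-4) = -4
b*e = 1*4 = 4
c*d = 2*(-4) = -8
af - be + cd = -4 - 4 + (-8)
= -16


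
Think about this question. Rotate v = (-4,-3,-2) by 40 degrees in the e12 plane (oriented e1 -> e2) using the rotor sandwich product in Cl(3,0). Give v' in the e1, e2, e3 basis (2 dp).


Rotor R = cos(20deg) - sin(20deg)*e12
Rotation angle theta = 2 * 20 = 40 degrees in the e12 plane (e1 -> e2).
The component perpendicular to the plane (e3) is invariant: v'_3 = v3 = -2.00
cos(40deg) = 0.7660, sin(40deg) = 0.6428
v'_1 = v1*cos(theta) - v2*sin(theta) = -4*0.7660 - (-3)*0.6428 = -1.14
v'_2 = v1*sin(theta) + v2*cos(theta) = -4*0.6428 + (-3)*0.7660 = -4.87
v' = -1.14*e1 - 4.87*e2 - 2.00*e3


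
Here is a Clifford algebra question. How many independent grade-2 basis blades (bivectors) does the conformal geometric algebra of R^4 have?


The conformal model of R^4 uses Cl(5,1) with m = 4 + 2 = 6 generators.
Number of grade-2 blades = C(m, 2) = C(6, 2)
= 6*5/2 = 15


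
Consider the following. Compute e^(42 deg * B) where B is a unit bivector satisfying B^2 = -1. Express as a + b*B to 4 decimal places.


For a unit bivector B with B^2 = -1, the exponential series gives
e^(theta*B) = cos(theta) + sin(theta)*B (the GA analogue of Euler's formula).
theta = 42 degrees = 0.733038 rad
cos(42 deg) = 0.7431
sin(42 deg) = 0.6691
exp(theta*B) = 0.7431 + 0.6691*B


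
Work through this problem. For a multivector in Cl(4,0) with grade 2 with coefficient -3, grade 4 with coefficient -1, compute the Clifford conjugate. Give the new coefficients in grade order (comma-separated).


Clifford conjugate sign for grade k: (-1)^(k(k+1)/2)
Grade 2: (-1)^(2*3/2) = (-1)^3 = -1, coeff -3 -> 3
Grade 4: (-1)^(4*5/2) = (-1)^10 = 1, coeff -1 -> -1
Conjugated coefficients: 3, -1


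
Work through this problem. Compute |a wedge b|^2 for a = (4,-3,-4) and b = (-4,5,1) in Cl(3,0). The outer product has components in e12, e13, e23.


a wedge b = (a1*b2 - a2*b1)*e12 + (a1*b3 - a3*b1)*e13 + (a2*b3 - a3*b2)*e23
e12 coeff: 4*5 - (-3)*(-4) = 20 - 12 = 8
e13 coeff: 4*1 - (-4)*(-4) = 4 - 16 = -12
e23 coeff: (-3)*1 - (-4)*5 = -3 - (-20) = 17
|a wedge b|^2 = 8^2 + (-12)^2 + 17^2
= 64 + 144 + 289
= 497


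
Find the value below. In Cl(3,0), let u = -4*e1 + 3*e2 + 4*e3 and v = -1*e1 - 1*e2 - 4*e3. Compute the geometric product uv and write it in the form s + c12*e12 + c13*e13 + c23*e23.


In Cl(3,0): e_i^2 = 1, e_ie_j = -e_je_i for i != j.
Scalar part = u . v = (-4)*(-1) + 3*(-1) + 4*(-4)
= 4 + (-3) + (-16) = -15
e12 coeff = (-4)*(-1) - 3*(-1) = 4 - (-3) = 7
e13 coeff = (-4)*(-4) - 4*(-1) = 16 - (-4) = 20
e23 coeff = 3*(-4) - 4*(-1) = -12 - (-4) = -8
uv = -15 + 7*e12 + 20*e13 - 8*e23


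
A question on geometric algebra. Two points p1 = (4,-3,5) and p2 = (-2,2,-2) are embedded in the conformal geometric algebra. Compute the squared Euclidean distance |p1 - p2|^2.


p1 - p2 = (6, -5, 7)
|p1 - p2|^2 = 6^2 + (-5)^2 + 7^2
= 36 + 25 + 49
= 110


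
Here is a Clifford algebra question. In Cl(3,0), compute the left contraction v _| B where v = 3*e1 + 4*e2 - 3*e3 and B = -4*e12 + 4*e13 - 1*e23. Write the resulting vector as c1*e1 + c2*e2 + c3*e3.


Left contraction v _| B = <vB>_1 (grade-1 part of the geometric product vB).
Using e1_|e12 = e2, e2_|e12 = -e1, e1_|e13 = e3, e3_|e13 = -e1, e2_|e23 = e3, e3_|e23 = -e2:
e1 coeff: -v2*b12 - v3*b13 = -(4)*(-4) - (-3)*(4) = 28
e2 coeff: v1*b12 - v3*b23 = (3)*(-4) - (-3)*(-1) = -15
e3 coeff: v1*b13 + v2*b23 = (3)*(4) + (4)*(-1) = 8
v _| B = 28*e1 - 15*e2 + 8*e3


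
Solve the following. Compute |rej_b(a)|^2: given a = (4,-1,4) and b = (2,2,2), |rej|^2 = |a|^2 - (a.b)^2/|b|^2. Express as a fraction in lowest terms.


|a|^2 = 4^2 + (-1)^2 + 4^2 = 33
|b|^2 = 2^2 + 2^2 + 2^2 = 12
a . b = 4*2 + (-1)*2 + 4*2 = 14
(a.b)^2 = 14^2 = 196
|rej|^2 = 33 - 196/12
= (396 - 196)/12
= 200/12
In lowest terms: 50/3


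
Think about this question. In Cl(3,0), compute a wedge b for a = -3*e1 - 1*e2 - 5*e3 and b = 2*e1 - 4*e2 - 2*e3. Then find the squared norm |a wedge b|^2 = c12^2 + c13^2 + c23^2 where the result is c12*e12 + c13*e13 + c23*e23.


a wedge b = (a1*b2 - a2*b1)*e12 + (a1*b3 - a3*b1)*e13 + (a2*b3 - a3*b2)*e23
e12 coeff: (-3)*(-4) - (-1)*2 = 12 - (-2) = 14
e13 coeff: (-3)*(-2) - (-5)*2 = 6 - (-10) = 16
e23 coeff: (-1)*(-2) - (-5)*(-4) = 2 - 20 = -18
|a wedge b|^2 = 14^2 + 16^2 + (-18)^2
= 196 + 256 + 324
= 776


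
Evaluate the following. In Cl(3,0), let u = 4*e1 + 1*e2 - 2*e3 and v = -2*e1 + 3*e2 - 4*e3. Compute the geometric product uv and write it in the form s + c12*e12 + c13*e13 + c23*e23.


In Cl(3,0): e_i^2 = 1, e_ie_j = -e_je_i for i != j.
Scalar part = u . v = 4*(-2) + 1*3 + (-2)*(-4)
= -8 + 3 + 8 = 3
e12 coeff = 4*3 - 1*(-2) = 12 - (-2) = 14
e13 coeff = 4*(-4) - (-2)*(-2) = -16 - 4 = -20
e23 coeff = 1*(-4) - (-2)*3 = -4 - (-6) = 2
uv = 3 + 14*e12 - 20*e13 + 2*e23


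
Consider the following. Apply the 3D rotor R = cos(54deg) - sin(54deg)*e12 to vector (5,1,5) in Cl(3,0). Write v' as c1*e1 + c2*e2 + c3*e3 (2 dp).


Rotor R = cos(54deg) - sin(54deg)*e12
Rotation angle theta = 2 * 54 = 108 degrees in the e12 plane (e1 -> e2).
The component perpendicular to the plane (e3) is invariant: v'_3 = v3 = 5.00
cos(108deg) = -0.3090, sin(108deg) = 0.9511
v'_1 = v1*cos(theta) - v2*sin(theta) = 5*(-0.3090) - 1*0.9511 = -2.50
v'_2 = v1*sin(theta) + v2*cos(theta) = 5*0.9511 + 1*(-0.3090) = 4.45
v' = -2.50*e1 + 4.45*e2 + 5.00*e3


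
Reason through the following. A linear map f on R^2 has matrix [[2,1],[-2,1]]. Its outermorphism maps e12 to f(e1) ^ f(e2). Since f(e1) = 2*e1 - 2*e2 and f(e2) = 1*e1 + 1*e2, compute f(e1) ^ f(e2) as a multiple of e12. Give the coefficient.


The outermorphism of a linear map f sends e1^e2 to f(e1)^f(e2).
f(e1) = 2*e1 - 2*e2
f(e2) = 1*e1 + 1*e2
f(e1) ^ f(e2) = (2*e1 - 2*e2) ^ (1*e1 + 1*e2)
= 2*1*e12 + (-2)*1*e21
= (2 - (-2))*e12
= 4*e12
Coefficient = 4


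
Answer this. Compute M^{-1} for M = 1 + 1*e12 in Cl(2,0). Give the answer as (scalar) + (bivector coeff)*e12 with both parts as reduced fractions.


M = 1 + 1*e12, where e12^2 = -1.
Since M commutes with its reverse ~M = a - b*e12, M * ~M = a^2 - b^2*e12^2 = a^2 + b^2.
So M^{-1} = ~M / (a^2 + b^2) = (a - b*e12)/(a^2 + b^2).
a^2 + b^2 = 1 + 1 = 2
Scalar part = 1/2 = 1/2
Bivector coeff = -1/2 = -1/2
M^{-1} = 1/2 - 1/2*e12


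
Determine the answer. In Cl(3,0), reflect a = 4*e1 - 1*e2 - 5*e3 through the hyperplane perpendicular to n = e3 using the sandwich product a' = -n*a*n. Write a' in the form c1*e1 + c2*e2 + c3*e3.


Reflection formula: a' = -n*a*n, with n = e3 (unit vector, n^2 = 1).
For reflection through hyperplane perp to e3:
The component along e3 flips sign, others stay.
a = (4, -1, -5)
a' = (4, -1, 5)
a' = 4*e1 - 1*e2 + 5*e3


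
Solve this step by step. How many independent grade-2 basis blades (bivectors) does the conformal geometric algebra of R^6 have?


The conformal model of R^6 uses Cl(7,1) with m = 6 + 2 = 8 generators.
Number of grade-2 blades = C(m, 2) = C(8, 2)
= 8*7/2 = 28


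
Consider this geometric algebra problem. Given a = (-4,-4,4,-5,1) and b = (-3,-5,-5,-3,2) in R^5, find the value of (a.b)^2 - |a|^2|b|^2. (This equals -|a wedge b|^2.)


a . b = (-4)*(-3) + (-4)*(-5) + 4*(-5) + (-5)*(-3) + 1*2
= 12 + 20 + (-20) + 15 + 2 = 29
|a|^2 = (-4)^2 + (-4)^2 + 4^2 + (-5)^2 + 1^2 = 74
|b|^2 = (-3)^2 + (-5)^2 + (-5)^2 + (-3)^2 + 2^2 = 72
(a.b)^2 = 29^2 = 841
|a|^2 * |b|^2 = 74 * 72 = 5328
Result = 841 - 5328 = -4487


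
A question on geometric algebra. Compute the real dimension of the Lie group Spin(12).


Spin(n) double-covers SO(n); both have Lie algebra so(n) of dimension n(n-1)/2.
n = 12
n(n-1) = 12 * 11 = 132
dim Spin(12) = 132/2 = 66


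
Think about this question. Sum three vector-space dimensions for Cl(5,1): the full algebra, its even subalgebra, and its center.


n = 5 + 1 = 6
Total dim = 2^6 = 64
Even subalgebra dim = 2^5 = 32
n is even, so center dim = 1
Sum = 64 + 32 + 1 = 97


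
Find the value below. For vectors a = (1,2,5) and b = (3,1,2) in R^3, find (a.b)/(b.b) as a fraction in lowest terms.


Projection coefficient = (a . b) / (b . b)
a . b = 1*3 + 2*1 + 5*2
= 3 + 2 + 10 = 15
b . b = 3^2 + 1^2 + 2^2
= 9 + 1 + 4 = 14
Coefficient = 15/14
In lowest terms: 15/14


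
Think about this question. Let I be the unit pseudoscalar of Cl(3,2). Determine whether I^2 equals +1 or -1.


The pseudoscalar I = e1...e_n (product of all n generators) of Cl(p,q) satisfies I^2 = (-1)^(q + n(n-1)/2).
p = 3, q = 2, n = p + q = 5
n(n-1)/2 = 5 * 4 / 2 = 10
Exponent = q + n(n-1)/2 = 2 + 10 = 12
I^2 = (-1)^12 = +1


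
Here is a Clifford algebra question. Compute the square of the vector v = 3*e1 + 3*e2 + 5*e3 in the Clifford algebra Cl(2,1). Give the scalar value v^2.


v^2 = sum of c_i^2 * e_i^2
Positive signature terms (e_i^2 = +1): 3^2 + 3^2 = 18
Negative signature terms (e_j^2 = -1): 5^2 = 25
v^2 = 18 - 25 = -7


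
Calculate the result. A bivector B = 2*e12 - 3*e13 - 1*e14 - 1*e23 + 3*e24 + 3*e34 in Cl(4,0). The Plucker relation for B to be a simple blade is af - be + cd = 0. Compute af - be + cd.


Plucker relation: af - be + cd
a*f = 2*3 = 6
b*e = (-3)*3 = -9
c*d = (-1)*(-1) = 1
af - be + cd = 6 - (-9) + 1
= 16


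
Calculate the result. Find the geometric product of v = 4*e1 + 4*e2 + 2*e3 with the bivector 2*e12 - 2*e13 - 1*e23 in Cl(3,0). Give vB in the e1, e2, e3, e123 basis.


vB has grade-1 (vector) and grade-3 (trivector) parts: vB = (v _| B) + (v ^ B).
Vector part <vB>_1:
  e1: -v2*b12 - v3*b13 = -(4)*(2) - (2)*(-2) = -4
  e2: v1*b12 - v3*b23 = (4)*(2) - (2)*(-1) = 10
  e3: v1*b13 + v2*b23 = (4)*(-2) + (4)*(-1) = -12
Trivector part <vB>_3:
  e123: v1*b23 - v2*b13 + v3*b12 = (4)*(-1) - (4)*(-2) + (2)*(2) = 8
vB = -4*e1 + 10*e2 - 12*e3 + 8*e123


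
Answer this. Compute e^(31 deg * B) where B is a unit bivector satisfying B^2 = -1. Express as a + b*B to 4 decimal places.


For a unit bivector B with B^2 = -1, the exponential series gives
e^(theta*B) = cos(theta) + sin(theta)*B (the GA analogue of Euler's formula).
theta = 31 degrees = 0.541052 rad
cos(31 deg) = 0.8572
sin(31 deg) = 0.5150
exp(theta*B) = 0.8572 + 0.5150*B


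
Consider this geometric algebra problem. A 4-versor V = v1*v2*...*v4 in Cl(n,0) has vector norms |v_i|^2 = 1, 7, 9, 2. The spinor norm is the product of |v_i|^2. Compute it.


Spinor norm N(V) = |v1|^2 * |v2|^2 * ... * |v4|^2
= 1 * 7 * 9 * 2
Running product: 1, 7, 63, 126
N(V) = 126


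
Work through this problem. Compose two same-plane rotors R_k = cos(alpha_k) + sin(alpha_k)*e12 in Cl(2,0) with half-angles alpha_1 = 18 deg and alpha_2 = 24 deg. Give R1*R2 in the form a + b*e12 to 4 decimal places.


Same-plane rotors commute and their half-angles add:
R1*R2 = cos(a1 + a2) + sin(a1 + a2)*e12.
a1 + a2 = 18 + 24 = 42 deg
cos(42 deg) = 0.7431
sin(42 deg) = 0.6691
R1*R2 = 0.7431 + 0.6691*e12


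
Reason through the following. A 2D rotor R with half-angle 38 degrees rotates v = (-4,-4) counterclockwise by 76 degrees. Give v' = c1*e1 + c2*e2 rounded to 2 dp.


Rotor R = cos(38deg) - sin(38deg)*e12
Rotation angle theta = 2 * 38 = 76 degrees
v' = R*v*~R rotates v by theta.
cos(76deg) = 0.2419, sin(76deg) = 0.9703
v'_1 = -4*cos(76deg) - (-4)*sin(76deg)
= -4*0.2419 - (-4)*0.9703
= 2.91
v'_2 = -4*sin(76deg) + (-4)*cos(76deg)
= -4*0.9703 + (-4)*0.2419
= -4.85
v' = 2.91*e1 - 4.85*e2


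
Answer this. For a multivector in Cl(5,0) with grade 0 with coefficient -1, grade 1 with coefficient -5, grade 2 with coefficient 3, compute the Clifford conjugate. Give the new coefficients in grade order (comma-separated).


Clifford conjugate sign for grade k: (-1)^(k(k+1)/2)
Grade 0: (-1)^(0*1/2) = (-1)^0 = 1, coeff -1 -> -1
Grade 1: (-1)^(1*2/2) = (-1)^1 = -1, coeff -5 -> 5
Grade 2: (-1)^(2*3/2) = (-1)^3 = -1, coeff 3 -> -3
Conjugated coefficients: -1, 5, -3


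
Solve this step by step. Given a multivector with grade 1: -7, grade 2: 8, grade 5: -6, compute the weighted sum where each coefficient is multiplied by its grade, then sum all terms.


Grade-weighted sum = sum of grade_k * coefficient_k
1*(-7) = -7
2*8 = 16
5*(-6) = -30
Total = -7 + 16 + (-30) = -21


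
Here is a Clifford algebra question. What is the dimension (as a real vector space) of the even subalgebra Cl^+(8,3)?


Even subalgebra dimension = 2^(n-1)
n = 8 + 3 = 11
2^(11 - 1) = 2^10 = 1024
Verification: sum of C(11,k) for even k = 1 + 55 + 330 + 462 + 165 + 11 = 1024
Result = 1024


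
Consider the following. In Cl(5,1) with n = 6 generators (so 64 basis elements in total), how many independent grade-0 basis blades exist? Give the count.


Number of grade-k basis blades in Cl(p,q) with n = p + q is C(n, k).
n = 5 + 1 = 6
C(6, 0) = 6! / (0! * 6!)
= 720 / (1 * 720)
= 1


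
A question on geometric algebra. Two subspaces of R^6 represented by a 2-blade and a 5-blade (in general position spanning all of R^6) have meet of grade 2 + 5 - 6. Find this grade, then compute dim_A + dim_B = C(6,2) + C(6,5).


Meet grade = grade(A) + grade(B) - n
= 2 + 5 - 6 = 1
C(6,2) = 15
C(6,5) = 6
dim_A + dim_B = 15 + 6 = 21


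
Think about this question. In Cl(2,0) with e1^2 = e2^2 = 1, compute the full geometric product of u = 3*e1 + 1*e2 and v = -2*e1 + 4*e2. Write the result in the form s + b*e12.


Expand: (3*e1 + 1*e2)(-2*e1 + 4*e2)
= 3*(-2)*e1e1 + 3*4*e1e2 + 1*(-2)*e2e1 + 1*4*e2e2
Using e1^2 = e2^2 = 1, e2e1 = -e1e2:
Scalar part s = 3*(-2) + 1*4 = -6 + 4 = -2
Bivector part b = 3*4 - 1*(-2) = 12 - (-2) = 14
uv = -2 + 14*e12


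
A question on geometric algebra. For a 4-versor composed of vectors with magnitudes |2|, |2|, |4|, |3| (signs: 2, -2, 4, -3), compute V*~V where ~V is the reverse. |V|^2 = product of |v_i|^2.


Each vector v_i has |v_i|^2 = s_i^2
Squared scales: 2^2 = 4, (-2)^2 = 4, 4^2 = 16, (-3)^2 = 9
|V|^2 = 4 * 4 * 16 * 9
= 2304


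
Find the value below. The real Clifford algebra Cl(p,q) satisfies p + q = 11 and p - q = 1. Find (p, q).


We need p + q = 11 and p - q = 1.
Adding: 2p = 11 + 1 = 12, so p = 6.
Then q = 11 - 6 = 5.
(p, q) = (6, 5)


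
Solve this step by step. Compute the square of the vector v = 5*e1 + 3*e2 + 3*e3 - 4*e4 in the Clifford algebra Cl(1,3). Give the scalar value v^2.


v^2 = sum of c_i^2 * e_i^2
Positive signature terms (e_i^2 = +1): 5^2 = 25
Negative signature terms (e_j^2 = -1): 3^2 + 3^2 + (-4)^2 = 34
v^2 = 25 - 34 = -9


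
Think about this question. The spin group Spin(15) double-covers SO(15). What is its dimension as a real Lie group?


Spin(n) double-covers SO(n); both have Lie algebra so(n) of dimension n(n-1)/2.
n = 15
n(n-1) = 15 * 14 = 210
dim Spin(15) = 210/2 = 105


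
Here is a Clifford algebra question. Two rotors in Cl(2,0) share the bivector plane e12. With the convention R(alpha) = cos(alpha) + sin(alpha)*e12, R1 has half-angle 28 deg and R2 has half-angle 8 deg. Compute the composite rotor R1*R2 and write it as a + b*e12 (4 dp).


Same-plane rotors commute and their half-angles add:
R1*R2 = cos(a1 + a2) + sin(a1 + a2)*e12.
a1 + a2 = 28 + 8 = 36 deg
cos(36 deg) = 0.8090
sin(36 deg) = 0.5878
R1*R2 = 0.8090 + 0.5878*e12


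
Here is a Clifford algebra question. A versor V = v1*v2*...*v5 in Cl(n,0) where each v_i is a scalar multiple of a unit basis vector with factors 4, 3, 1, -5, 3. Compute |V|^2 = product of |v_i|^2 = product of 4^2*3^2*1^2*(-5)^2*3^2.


Each vector v_i has |v_i|^2 = s_i^2
Squared scales: 4^2 = 16, 3^2 = 9, 1^2 = 1, (-5)^2 = 25, 3^2 = 9
|V|^2 = 16 * 9 * 1 * 25 * 9
= 32400


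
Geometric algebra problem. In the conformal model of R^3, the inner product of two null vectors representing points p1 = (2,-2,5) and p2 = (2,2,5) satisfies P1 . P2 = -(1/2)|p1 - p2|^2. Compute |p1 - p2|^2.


p1 - p2 = (0, -4, 0)
|p1 - p2|^2 = 0^2 + (-4)^2 + 0^2
= 0 + 16 + 0
= 16


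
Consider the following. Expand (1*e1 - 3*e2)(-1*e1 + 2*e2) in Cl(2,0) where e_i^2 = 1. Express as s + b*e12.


Expand: (1*e1 - 3*e2)(-1*e1 + 2*e2)
= 1*(-1)*e1e1 + 1*2*e1e2 + (-3)*(-1)*e2e1 + (-3)*2*e2e2
Using e1^2 = e2^2 = 1, e2e1 = -e1e2:
Scalar part s = 1*(-1) + (-3)*2 = -1 + (-6) = -7
Bivector part b = 1*2 - (-3)*(-1) = 2 - 3 = -1
uv = -7 - 1*e12


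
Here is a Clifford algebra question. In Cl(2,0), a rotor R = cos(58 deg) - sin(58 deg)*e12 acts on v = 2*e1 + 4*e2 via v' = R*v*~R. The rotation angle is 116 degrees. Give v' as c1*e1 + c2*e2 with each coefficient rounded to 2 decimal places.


Rotor R = cos(58deg) - sin(58deg)*e12
Rotation angle theta = 2 * 58 = 116 degrees
v' = R*v*~R rotates v by theta.
cos(116deg) = -0.4384, sin(116deg) = 0.8988
v'_1 = 2*cos(116deg) - 4*sin(116deg)
= 2*(-0.4384) - 4*0.8988
= -4.47
v'_2 = 2*sin(116deg) + 4*cos(116deg)
= 2*0.8988 + 4*(-0.4384)
= 0.04
v' = -4.47*e1 + 0.04*e2


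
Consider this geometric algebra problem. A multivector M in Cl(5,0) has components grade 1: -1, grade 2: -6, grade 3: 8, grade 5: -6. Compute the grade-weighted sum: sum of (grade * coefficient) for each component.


Grade-weighted sum = sum of grade_k * coefficient_k
1*(-1) = -1
2*(-6) = -12
3*8 = 24
5*(-6) = -30
Total = -1 + (-12) + 24 + (-30) = -19


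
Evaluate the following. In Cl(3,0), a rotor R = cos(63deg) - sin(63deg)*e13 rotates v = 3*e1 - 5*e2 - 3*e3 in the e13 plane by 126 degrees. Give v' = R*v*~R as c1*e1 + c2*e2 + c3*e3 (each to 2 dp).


Rotor R = cos(63deg) - sin(63deg)*e13
Rotation angle theta = 2 * 63 = 126 degrees in the e13 plane (e1 -> e3).
The component perpendicular to the plane (e2) is invariant: v'_2 = v2 = -5.00
cos(126deg) = -0.5878, sin(126deg) = 0.8090
v'_1 = v1*cos(theta) - v3*sin(theta) = 3*(-0.5878) - (-3)*0.8090 = 0.66
v'_3 = v1*sin(theta) + v3*cos(theta) = 3*0.8090 + (-3)*(-0.5878) = 4.19
v' = 0.66*e1 - 5.00*e2 + 4.19*e3


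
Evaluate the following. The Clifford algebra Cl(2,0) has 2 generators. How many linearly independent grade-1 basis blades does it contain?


Number of grade-k basis blades in Cl(p,q) with n = p + q is C(n, k).
n = 2 + 0 = 2
C(2, 1) = 2! / (1! * 1!)
= 2 / (1 * 1)
= 2


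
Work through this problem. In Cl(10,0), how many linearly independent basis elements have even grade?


Even subalgebra dimension = 2^(n-1)
n = 10 + 0 = 10
2^(10 - 1) = 2^9 = 512
Verification: sum of C(10,k) for even k = 1 + 45 + 210 + 210 + 45 + 1 = 512
Result = 512


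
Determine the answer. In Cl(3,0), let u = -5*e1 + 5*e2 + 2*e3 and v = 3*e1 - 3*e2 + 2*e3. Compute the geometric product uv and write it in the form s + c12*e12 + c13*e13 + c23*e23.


In Cl(3,0): e_i^2 = 1, e_ie_j = -e_je_i for i != j.
Scalar part = u . v = (-5)*3 + 5*(-3) + 2*2
= -15 + (-15) + 4 = -26
e12 coeff = (-5)*(-3) - 5*3 = 15 - 15 = 0
e13 coeff = (-5)*2 - 2*3 = -10 - 6 = -16
e23 coeff = 5*2 - 2*(-3) = 10 - (-6) = 16
uv = -26 + 0*e12 - 16*e13 + 16*e23


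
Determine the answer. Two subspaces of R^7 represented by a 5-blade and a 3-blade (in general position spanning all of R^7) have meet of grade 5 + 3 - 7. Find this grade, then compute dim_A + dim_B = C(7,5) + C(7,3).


Meet grade = grade(A) + grade(B) - n
= 5 + 3 - 7 = 1
C(7,5) = 21
C(7,3) = 35
dim_A + dim_B = 21 + 35 = 56


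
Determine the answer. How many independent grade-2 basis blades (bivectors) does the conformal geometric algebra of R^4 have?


The conformal model of R^4 uses Cl(5,1) with m = 4 + 2 = 6 generators.
Number of grade-2 blades = C(m, 2) = C(6, 2)
= 6*5/2 = 15


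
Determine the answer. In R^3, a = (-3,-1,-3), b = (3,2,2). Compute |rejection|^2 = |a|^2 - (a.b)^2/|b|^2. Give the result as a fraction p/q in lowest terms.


|a|^2 = (-3)^2 + (-1)^2 + (-3)^2 = 19
|b|^2 = 3^2 + 2^2 + 2^2 = 17
a . b = (-3)*3 + (-1)*2 + (-3)*2 = -17
(a.b)^2 = (-17)^2 = 289
|rej|^2 = 19 - 289/17
= (323 - 289)/17
= 34/17
In lowest terms: 2/1


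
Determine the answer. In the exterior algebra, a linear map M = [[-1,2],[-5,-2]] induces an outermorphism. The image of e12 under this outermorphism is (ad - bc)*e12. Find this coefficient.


The outermorphism of a linear map f sends e1^e2 to f(e1)^f(e2).
f(e1) = -1*e1 - 5*e2
f(e2) = 2*e1 - 2*e2
f(e1) ^ f(e2) = (-1*e1 - 5*e2) ^ (2*e1 - 2*e2)
= (-1)*(-2)*e12 + (-5)*2*e21
= (2 - (-10))*e12
= 12*e12
Coefficient = 12


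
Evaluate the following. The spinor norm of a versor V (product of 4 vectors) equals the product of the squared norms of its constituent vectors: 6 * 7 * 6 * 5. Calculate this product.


Spinor norm N(V) = |v1|^2 * |v2|^2 * ... * |v4|^2
= 6 * 7 * 6 * 5
Running product: 6, 42, 252, 1260
N(V) = 1260


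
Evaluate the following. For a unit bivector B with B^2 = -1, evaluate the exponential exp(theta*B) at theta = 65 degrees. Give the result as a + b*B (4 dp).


For a unit bivector B with B^2 = -1, the exponential series gives
e^(theta*B) = cos(theta) + sin(theta)*B (the GA analogue of Euler's formula).
theta = 65 degrees = 1.134464 rad
cos(65 deg) = 0.4226
sin(65 deg) = 0.9063
exp(theta*B) = 0.4226 + 0.9063*B


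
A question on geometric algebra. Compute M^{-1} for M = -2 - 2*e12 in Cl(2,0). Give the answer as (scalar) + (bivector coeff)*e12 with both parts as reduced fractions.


M = -2 - 2*e12, where e12^2 = -1.
Since M commutes with its reverse ~M = a - b*e12, M * ~M = a^2 - b^2*e12^2 = a^2 + b^2.
So M^{-1} = ~M / (a^2 + b^2) = (a - b*e12)/(a^2 + b^2).
a^2 + b^2 = 4 + 4 = 8
Scalar part = -2/8 = -1/4
Bivector coeff = 2/8 = 1/4
M^{-1} = -1/4 + 1/4*e12


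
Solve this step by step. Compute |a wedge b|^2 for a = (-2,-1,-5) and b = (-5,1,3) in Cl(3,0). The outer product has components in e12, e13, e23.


a wedge b = (a1*b2 - a2*b1)*e12 + (a1*b3 - a3*b1)*e13 + (a2*b3 - a3*b2)*e23
e12 coeff: (-2)*1 - (-1)*(-5) = -2 - 5 = -7
e13 coeff: (-2)*3 - (-5)*(-5) = -6 - 25 = -31
e23 coeff: (-1)*3 - (-5)*1 = -3 - (-5) = 2
|a wedge b|^2 = (-7)^2 + (-31)^2 + 2^2
= 49 + 961 + 4
= 1014


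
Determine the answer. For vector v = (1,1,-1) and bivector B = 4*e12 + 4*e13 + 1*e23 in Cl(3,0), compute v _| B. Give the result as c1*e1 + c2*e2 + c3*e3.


Left contraction v _| B = <vB>_1 (grade-1 part of the geometric product vB).
Using e1_|e12 = e2, e2_|e12 = -e1, e1_|e13 = e3, e3_|e13 = -e1, e2_|e23 = e3, e3_|e23 = -e2:
e1 coeff: -v2*b12 - v3*b13 = -(1)*(4) - (-1)*(4) = 0
e2 coeff: v1*b12 - v3*b23 = (1)*(4) - (-1)*(1) = 5
e3 coeff: v1*b13 + v2*b23 = (1)*(4) + (1)*(1) = 5
v _| B = 0*e1 + 5*e2 + 5*e3


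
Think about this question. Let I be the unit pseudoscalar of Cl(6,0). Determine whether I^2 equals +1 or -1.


The pseudoscalar I = e1...e_n (product of all n generators) of Cl(p,q) satisfies I^2 = (-1)^(q + n(n-1)/2).
p = 6, q = 0, n = p + q = 6
n(n-1)/2 = 6 * 5 / 2 = 15
Exponent = q + n(n-1)/2 = 0 + 15 = 15
I^2 = (-1)^15 = -1


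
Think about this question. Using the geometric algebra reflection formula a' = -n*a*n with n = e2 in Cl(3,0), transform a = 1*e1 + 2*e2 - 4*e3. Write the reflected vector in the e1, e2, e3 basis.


Reflection formula: a' = -n*a*n, with n = e2 (unit vector, n^2 = 1).
For reflection through hyperplane perp to e2:
The component along e2 flips sign, others stay.
a = (1, 2, -4)
a' = (1, -2, -4)
a' = 1*e1 - 2*e2 - 4*e3


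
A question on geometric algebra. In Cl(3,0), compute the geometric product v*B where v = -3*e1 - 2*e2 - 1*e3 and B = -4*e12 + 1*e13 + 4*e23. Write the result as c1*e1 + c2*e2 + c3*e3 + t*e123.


vB has grade-1 (vector) and grade-3 (trivector) parts: vB = (v _| B) + (v ^ B).
Vector part <vB>_1:
  e1: -v2*b12 - v3*b13 = -(-2)*(-4) - (-1)*(1) = -7
  e2: v1*b12 - v3*b23 = (-3)*(-4) - (-1)*(4) = 16
  e3: v1*b13 + v2*b23 = (-3)*(1) + (-2)*(4) = -11
Trivector part <vB>_3:
  e123: v1*b23 - v2*b13 + v3*b12 = (-3)*(4) - (-2)*(1) + (-1)*(-4) = -6
vB = -7*e1 + 16*e2 - 11*e3 - 6*e123


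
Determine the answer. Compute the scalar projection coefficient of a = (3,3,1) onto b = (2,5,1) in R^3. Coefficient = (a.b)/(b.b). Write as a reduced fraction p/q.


Projection coefficient = (a . b) / (b . b)
a . b = 3*2 + 3*5 + 1*1
= 6 + 15 + 1 = 22
b . b = 2^2 + 5^2 + 1^2
= 4 + 25 + 1 = 30
Coefficient = 22/30
In lowest terms: 11/15


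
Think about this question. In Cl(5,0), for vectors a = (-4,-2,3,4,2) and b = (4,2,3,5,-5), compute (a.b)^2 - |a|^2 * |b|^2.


a . b = (-4)*4 + (-2)*2 + 3*3 + 4*5 + 2*(-5)
= -16 + (-4) + 9 + 20 + (-10) = -1
|a|^2 = (-4)^2 + (-2)^2 + 3^2 + 4^2 + 2^2 = 49
|b|^2 = 4^2 + 2^2 + 3^2 + 5^2 + (-5)^2 = 79
(a.b)^2 = (-1)^2 = 1
|a|^2 * |b|^2 = 49 * 79 = 3871
Result = 1 - 3871 = -3870


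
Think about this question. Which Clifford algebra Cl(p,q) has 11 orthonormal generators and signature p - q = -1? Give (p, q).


We need p + q = 11 and p - q = -1.
Adding: 2p = 11 + (-1) = 10, so p = 5.
Then q = 11 - 5 = 6.
(p, q) = (5, 6)


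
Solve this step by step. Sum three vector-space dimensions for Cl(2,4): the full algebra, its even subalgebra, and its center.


n = 2 + 4 = 6
Total dim = 2^6 = 64
Even subalgebra dim = 2^5 = 32
n is even, so center dim = 1
Sum = 64 + 32 + 1 = 97


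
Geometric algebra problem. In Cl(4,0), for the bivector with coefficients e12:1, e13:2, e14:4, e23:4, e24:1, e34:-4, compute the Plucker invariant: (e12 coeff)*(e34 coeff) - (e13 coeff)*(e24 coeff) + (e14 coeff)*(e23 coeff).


Plucker relation: af - be + cd
a*f = 1*(-4) = -4
b*e = 2*1 = 2
c*d = 4*4 = 16
af - be + cd = -4 - 2 + 16
= 10


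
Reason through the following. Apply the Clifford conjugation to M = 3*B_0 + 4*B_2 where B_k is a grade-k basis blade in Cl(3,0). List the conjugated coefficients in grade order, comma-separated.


Clifford conjugate sign for grade k: (-1)^(k(k+1)/2)
Grade 0: (-1)^(0*1/2) = (-1)^0 = 1, coeff 3 -> 3
Grade 2: (-1)^(2*3/2) = (-1)^3 = -1, coeff 4 -> -4
Conjugated coefficients: 3, -4


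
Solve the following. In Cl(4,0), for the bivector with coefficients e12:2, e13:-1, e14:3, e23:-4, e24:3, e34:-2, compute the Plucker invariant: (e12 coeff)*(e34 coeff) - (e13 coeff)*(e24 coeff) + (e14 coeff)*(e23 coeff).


Plucker relation: af - be + cd
a*f = 2*(-2) = -4
b*e = (-1)*3 = -3
c*d = 3*(-4) = -12
af - be + cd = -4 - (-3) + (-12)
= -13


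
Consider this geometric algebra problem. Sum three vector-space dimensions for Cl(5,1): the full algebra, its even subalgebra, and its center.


n = 5 + 1 = 6
Total dim = 2^6 = 64
Even subalgebra dim = 2^5 = 32
n is even, so center dim = 1
Sum = 64 + 32 + 1 = 97


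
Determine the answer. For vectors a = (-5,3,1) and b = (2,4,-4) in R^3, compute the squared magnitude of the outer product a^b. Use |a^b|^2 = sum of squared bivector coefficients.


a wedge b = (a1*b2 - a2*b1)*e12 + (a1*b3 - a3*b1)*e13 + (a2*b3 - a3*b2)*e23
e12 coeff: (-5)*4 - 3*2 = -20 - 6 = -26
e13 coeff: (-5)*(-4) - 1*2 = 20 - 2 = 18
e23 coeff: 3*(-4) - 1*4 = -12 - 4 = -16
|a wedge b|^2 = (-26)^2 + 18^2 + (-16)^2
= 676 + 324 + 256
= 1256
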